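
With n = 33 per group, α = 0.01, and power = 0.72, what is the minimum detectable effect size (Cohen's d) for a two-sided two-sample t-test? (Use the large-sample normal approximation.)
d ≈ 0.78

Minimum detectable effect (two-sample t-test, normal approximation):
d = (z_{α/2} + z_β) / √(n/2)
d = (2.576 + 0.583) / √(33/2)
d = 3.159 / 4.062
d ≈ 0.78

By Cohen's convention (0.2 small / 0.5 medium / 0.8 large): medium effect.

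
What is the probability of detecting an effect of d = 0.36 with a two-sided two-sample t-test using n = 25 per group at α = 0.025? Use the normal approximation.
Power ≈ 0.17

Power calculation (two-sample t-test, normal approximation):
z_β = d · √(n/2) - z_{α/2}
z_β = 0.36 · √(25/2) - 2.241
z_β = 0.36 · 3.536 - 2.241
z_β = -0.969

Power = Φ(z_β) = Φ(-0.969) ≈ 0.166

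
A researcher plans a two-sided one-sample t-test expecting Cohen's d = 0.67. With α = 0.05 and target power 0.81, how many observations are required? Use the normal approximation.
n = 18

Sample size formula (one-sample t-test, normal approximation):
n = ((z_{α/2} + z_β) / d)²

z_{α/2} = 1.960 (for α = 0.05, two-sided)
z_β = 0.878 (for power = 0.81)
d = 0.67

n = ((1.960 + 0.878) / 0.67)²
n = (4.236)²
n ≈ 17.94
Round up to the next whole number: n = 18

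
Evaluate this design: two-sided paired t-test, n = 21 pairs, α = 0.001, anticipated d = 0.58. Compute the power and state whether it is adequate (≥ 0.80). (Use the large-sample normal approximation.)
Power ≈ 0.26; the study is underpowered (power < 0.80)

Power calculation (paired t-test, normal approximation):
z_β = d · √n - z_{α/2}
z_β = 0.58 · √21 - 3.291
z_β = 0.58 · 4.583 - 3.291
z_β = -0.633

Power = Φ(z_β) = Φ(-0.633) ≈ 0.263

Effect size d = 0.58 is medium by Cohen's convention (0.2/0.5/0.8).

Threshold: power ≥ 0.80 is conventionally adequate.
Power ≈ 0.26 → the study is underpowered (power < 0.80).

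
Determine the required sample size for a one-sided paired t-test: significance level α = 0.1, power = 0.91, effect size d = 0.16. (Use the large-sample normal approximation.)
n = 269 pairs

Sample size formula (paired t-test, normal approximation):
n = ((z_α + z_β) / d)²

z_α = 1.282 (for α = 0.1, one-sided)
z_β = 1.341 (for power = 0.91)
d = 0.16

n = ((1.282 + 1.341) / 0.16)²
n = (16.394)²
n ≈ 268.76
Round up to the next whole number: n = 269 pairs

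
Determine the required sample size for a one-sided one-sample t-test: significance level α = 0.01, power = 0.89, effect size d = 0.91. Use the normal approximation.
n = 16

Sample size formula (one-sample t-test, normal approximation):
n = ((z_α + z_β) / d)²

z_α = 2.326 (for α = 0.01, one-sided)
z_β = 1.227 (for power = 0.89)
d = 0.91

n = ((2.326 + 1.227) / 0.91)²
n = (3.904)²
n ≈ 15.24
Round up to the next whole number: n = 16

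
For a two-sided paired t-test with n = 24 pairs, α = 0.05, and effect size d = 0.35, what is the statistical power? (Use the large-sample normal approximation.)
Power ≈ 0.40

Power calculation (paired t-test, normal approximation):
z_β = d · √n - z_{α/2}
z_β = 0.35 · √24 - 1.960
z_β = 0.35 · 4.899 - 1.960
z_β = -0.245

Power = Φ(z_β) = Φ(-0.245) ≈ 0.403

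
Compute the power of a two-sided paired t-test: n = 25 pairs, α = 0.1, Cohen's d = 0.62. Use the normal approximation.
Power ≈ 0.93

Power calculation (paired t-test, normal approximation):
z_β = d · √n - z_{α/2}
z_β = 0.62 · √25 - 1.645
z_β = 0.62 · 5.000 - 1.645
z_β = 1.455

Power = Φ(z_β) = Φ(1.455) ≈ 0.927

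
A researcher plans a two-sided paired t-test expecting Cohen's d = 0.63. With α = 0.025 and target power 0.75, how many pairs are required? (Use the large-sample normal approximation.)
n = 22 pairs

Sample size formula (paired t-test, normal approximation):
n = ((z_{α/2} + z_β) / d)²

z_{α/2} = 2.241 (for α = 0.025, two-sided)
z_β = 0.674 (for power = 0.75)
d = 0.63

n = ((2.241 + 0.674) / 0.63)²
n = (4.627)²
n ≈ 21.41
Round up to the next whole number: n = 22 pairs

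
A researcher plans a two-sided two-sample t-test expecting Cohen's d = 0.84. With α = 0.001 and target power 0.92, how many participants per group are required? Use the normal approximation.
n = 63 per group

Sample size formula (two-sample t-test, normal approximation):
n = 2 · ((z_{α/2} + z_β) / d)²

z_{α/2} = 3.291 (for α = 0.001, two-sided)
z_β = 1.405 (for power = 0.92)
d = 0.84

n = 2 · ((3.291 + 1.405) / 0.84)²
n = 2 · (5.590)²
n ≈ 62.50
Round up to the next whole number: n = 63 per group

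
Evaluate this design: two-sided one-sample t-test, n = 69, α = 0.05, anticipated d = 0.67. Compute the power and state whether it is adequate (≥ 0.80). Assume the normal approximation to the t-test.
Power ≈ 1.00; the study is adequately powered (power ≥ 0.80)

Power calculation (one-sample t-test, normal approximation):
z_β = d · √n - z_{α/2}
z_β = 0.67 · √69 - 1.960
z_β = 0.67 · 8.307 - 1.960
z_β = 3.605

Power = Φ(z_β) = Φ(3.605) ≈ 1.000

Effect size d = 0.67 is medium by Cohen's convention (0.2/0.5/0.8).

Threshold: power ≥ 0.80 is conventionally adequate.
Power ≈ 1.00 → the study is adequately powered (power ≥ 0.80).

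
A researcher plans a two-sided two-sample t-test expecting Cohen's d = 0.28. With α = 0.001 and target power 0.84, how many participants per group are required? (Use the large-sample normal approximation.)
n = 469 per group

Sample size formula (two-sample t-test, normal approximation):
n = 2 · ((z_{α/2} + z_β) / d)²

z_{α/2} = 3.291 (for α = 0.001, two-sided)
z_β = 0.994 (for power = 0.84)
d = 0.28

n = 2 · ((3.291 + 0.994) / 0.28)²
n = 2 · (15.304)²
n ≈ 468.42
Round up to the next whole number: n = 469 per group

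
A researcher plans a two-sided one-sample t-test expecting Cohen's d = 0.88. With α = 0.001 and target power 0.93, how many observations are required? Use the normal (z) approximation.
n = 30

Sample size formula (one-sample t-test, normal approximation):
n = ((z_{α/2} + z_β) / d)²

z_{α/2} = 3.291 (for α = 0.001, two-sided)
z_β = 1.476 (for power = 0.93)
d = 0.88

n = ((3.291 + 1.476) / 0.88)²
n = (5.417)²
n ≈ 29.34
Round up to the next whole number: n = 30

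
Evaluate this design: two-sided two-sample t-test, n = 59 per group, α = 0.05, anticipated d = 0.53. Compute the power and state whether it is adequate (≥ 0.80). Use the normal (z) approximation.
Power ≈ 0.82; the study is adequately powered (power ≥ 0.80)

Power calculation (two-sample t-test, normal approximation):
z_β = d · √(n/2) - z_{α/2}
z_β = 0.53 · √(59/2) - 1.960
z_β = 0.53 · 5.431 - 1.960
z_β = 0.919

Power = Φ(z_β) = Φ(0.919) ≈ 0.821

Effect size d = 0.53 is medium by Cohen's convention (0.2/0.5/0.8).

Threshold: power ≥ 0.80 is conventionally adequate.
Power ≈ 0.82 → the study is adequately powered (power ≥ 0.80).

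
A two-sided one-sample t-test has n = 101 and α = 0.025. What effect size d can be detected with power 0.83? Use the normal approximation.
d ≈ 0.32

Minimum detectable effect (one-sample t-test, normal approximation):
d = (z_{α/2} + z_β) / √n
d = (2.241 + 0.954) / √101
d = 3.196 / 10.050
d ≈ 0.32

By Cohen's convention (0.2 small / 0.5 medium / 0.8 large): small effect.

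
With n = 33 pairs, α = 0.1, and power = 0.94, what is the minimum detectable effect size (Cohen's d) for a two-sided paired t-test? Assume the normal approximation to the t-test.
d ≈ 0.56

Minimum detectable effect (paired t-test, normal approximation):
d = (z_{α/2} + z_β) / √n
d = (1.645 + 1.555) / √33
d = 3.200 / 5.745
d ≈ 0.56

By Cohen's convention (0.2 small / 0.5 medium / 0.8 large): medium effect.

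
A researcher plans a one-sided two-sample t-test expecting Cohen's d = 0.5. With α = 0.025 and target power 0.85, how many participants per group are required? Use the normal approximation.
n = 72 per group

Sample size formula (two-sample t-test, normal approximation):
n = 2 · ((z_α + z_β) / d)²

z_α = 1.960 (for α = 0.025, one-sided)
z_β = 1.036 (for power = 0.85)
d = 0.5

n = 2 · ((1.960 + 1.036) / 0.5)²
n = 2 · (5.992)²
n ≈ 71.81
Round up to the next whole number: n = 72 per group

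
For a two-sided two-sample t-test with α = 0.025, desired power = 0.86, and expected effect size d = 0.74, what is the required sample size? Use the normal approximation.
n = 41 per group

Sample size formula (two-sample t-test, normal approximation):
n = 2 · ((z_{α/2} + z_β) / d)²

z_{α/2} = 2.241 (for α = 0.025, two-sided)
z_β = 1.080 (for power = 0.86)
d = 0.74

n = 2 · ((2.241 + 1.080) / 0.74)²
n = 2 · (4.488)²
n ≈ 40.28
Round up to the next whole number: n = 41 per group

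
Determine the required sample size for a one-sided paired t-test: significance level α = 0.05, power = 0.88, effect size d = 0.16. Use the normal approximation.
n = 311 pairs

Sample size formula (paired t-test, normal approximation):
n = ((z_α + z_β) / d)²

z_α = 1.645 (for α = 0.05, one-sided)
z_β = 1.175 (for power = 0.88)
d = 0.16

n = ((1.645 + 1.175) / 0.16)²
n = (17.625)²
n ≈ 310.64
Round up to the next whole number: n = 311 pairs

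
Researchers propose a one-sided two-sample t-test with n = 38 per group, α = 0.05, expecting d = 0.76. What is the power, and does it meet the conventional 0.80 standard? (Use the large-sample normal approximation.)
Power ≈ 0.95; the study is adequately powered (power ≥ 0.80)

Power calculation (two-sample t-test, normal approximation):
z_β = d · √(n/2) - z_α
z_β = 0.76 · √(38/2) - 1.645
z_β = 0.76 · 4.359 - 1.645
z_β = 1.668

Power = Φ(z_β) = Φ(1.668) ≈ 0.952

Effect size d = 0.76 is medium by Cohen's convention (0.2/0.5/0.8).

Threshold: power ≥ 0.80 is conventionally adequate.
Power ≈ 0.95 → the study is adequately powered (power ≥ 0.80).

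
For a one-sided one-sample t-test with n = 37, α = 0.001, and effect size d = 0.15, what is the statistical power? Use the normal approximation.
Power ≈ 0.01

Power calculation (one-sample t-test, normal approximation):
z_β = d · √n - z_α
z_β = 0.15 · √37 - 3.090
z_β = 0.15 · 6.083 - 3.090
z_β = -2.178

Power = Φ(z_β) = Φ(-2.178) ≈ 0.015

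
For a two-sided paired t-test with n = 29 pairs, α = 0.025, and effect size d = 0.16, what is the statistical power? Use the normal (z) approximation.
Power ≈ 0.08

Power calculation (paired t-test, normal approximation):
z_β = d · √n - z_{α/2}
z_β = 0.16 · √29 - 2.241
z_β = 0.16 · 5.385 - 2.241
z_β = -1.380

Power = Φ(z_β) = Φ(-1.380) ≈ 0.084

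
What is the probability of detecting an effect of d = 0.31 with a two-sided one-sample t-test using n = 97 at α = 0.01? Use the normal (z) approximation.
Power ≈ 0.68

Power calculation (one-sample t-test, normal approximation):
z_β = d · √n - z_{α/2}
z_β = 0.31 · √97 - 2.576
z_β = 0.31 · 9.849 - 2.576
z_β = 0.477

Power = Φ(z_β) = Φ(0.477) ≈ 0.683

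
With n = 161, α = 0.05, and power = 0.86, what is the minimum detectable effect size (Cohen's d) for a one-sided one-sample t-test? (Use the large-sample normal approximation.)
d ≈ 0.21

Minimum detectable effect (one-sample t-test, normal approximation):
d = (z_α + z_β) / √n
d = (1.645 + 1.080) / √161
d = 2.725 / 12.689
d ≈ 0.21

By Cohen's convention (0.2 small / 0.5 medium / 0.8 large): small effect.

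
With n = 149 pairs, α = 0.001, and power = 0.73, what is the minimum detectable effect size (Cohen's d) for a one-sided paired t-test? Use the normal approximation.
d ≈ 0.30

Minimum detectable effect (paired t-test, normal approximation):
d = (z_α + z_β) / √n
d = (3.090 + 0.613) / √149
d = 3.703 / 12.207
d ≈ 0.30

By Cohen's convention (0.2 small / 0.5 medium / 0.8 large): small effect.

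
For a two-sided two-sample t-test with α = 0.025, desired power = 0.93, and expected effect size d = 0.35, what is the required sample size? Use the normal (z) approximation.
n = 226 per group

Sample size formula (two-sample t-test, normal approximation):
n = 2 · ((z_{α/2} + z_β) / d)²

z_{α/2} = 2.241 (for α = 0.025, two-sided)
z_β = 1.476 (for power = 0.93)
d = 0.35

n = 2 · ((2.241 + 1.476) / 0.35)²
n = 2 · (10.620)²
n ≈ 225.57
Round up to the next whole number: n = 226 per group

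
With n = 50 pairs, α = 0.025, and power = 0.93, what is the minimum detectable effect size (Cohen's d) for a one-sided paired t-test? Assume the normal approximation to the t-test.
d ≈ 0.49

Minimum detectable effect (paired t-test, normal approximation):
d = (z_α + z_β) / √n
d = (1.960 + 1.476) / √50
d = 3.436 / 7.071
d ≈ 0.49

By Cohen's convention (0.2 small / 0.5 medium / 0.8 large): small effect.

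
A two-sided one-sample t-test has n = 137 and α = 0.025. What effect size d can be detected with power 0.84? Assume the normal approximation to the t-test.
d ≈ 0.28

Minimum detectable effect (one-sample t-test, normal approximation):
d = (z_{α/2} + z_β) / √n
d = (2.241 + 0.994) / √137
d = 3.236 / 11.705
d ≈ 0.28

By Cohen's convention (0.2 small / 0.5 medium / 0.8 large): small effect.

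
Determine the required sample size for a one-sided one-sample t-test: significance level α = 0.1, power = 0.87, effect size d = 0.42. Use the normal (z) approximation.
n = 33

Sample size formula (one-sample t-test, normal approximation):
n = ((z_α + z_β) / d)²

z_α = 1.282 (for α = 0.1, one-sided)
z_β = 1.126 (for power = 0.87)
d = 0.42

n = ((1.282 + 1.126) / 0.42)²
n = (5.733)²
n ≈ 32.87
Round up to the next whole number: n = 33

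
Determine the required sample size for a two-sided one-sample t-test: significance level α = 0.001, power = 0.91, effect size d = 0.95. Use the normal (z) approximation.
n = 24

Sample size formula (one-sample t-test, normal approximation):
n = ((z_{α/2} + z_β) / d)²

z_{α/2} = 3.291 (for α = 0.001, two-sided)
z_β = 1.341 (for power = 0.91)
d = 0.95

n = ((3.291 + 1.341) / 0.95)²
n = (4.876)²
n ≈ 23.78
Round up to the next whole number: n = 24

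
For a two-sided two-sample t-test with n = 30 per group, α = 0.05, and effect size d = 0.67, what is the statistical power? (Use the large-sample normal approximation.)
Power ≈ 0.74

Power calculation (two-sample t-test, normal approximation):
z_β = d · √(n/2) - z_{α/2}
z_β = 0.67 · √(30/2) - 1.960
z_β = 0.67 · 3.873 - 1.960
z_β = 0.635

Power = Φ(z_β) = Φ(0.635) ≈ 0.737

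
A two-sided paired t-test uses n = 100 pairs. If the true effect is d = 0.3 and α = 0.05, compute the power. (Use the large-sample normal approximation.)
Power ≈ 0.85

Power calculation (paired t-test, normal approximation):
z_β = d · √n - z_{α/2}
z_β = 0.3 · √100 - 1.960
z_β = 0.3 · 10.000 - 1.960
z_β = 1.040

Power = Φ(z_β) = Φ(1.040) ≈ 0.851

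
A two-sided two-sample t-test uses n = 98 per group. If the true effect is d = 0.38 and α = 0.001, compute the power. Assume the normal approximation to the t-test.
Power ≈ 0.26

Power calculation (two-sample t-test, normal approximation):
z_β = d · √(n/2) - z_{α/2}
z_β = 0.38 · √(98/2) - 3.291
z_β = 0.38 · 7.000 - 3.291
z_β = -0.631

Power = Φ(z_β) = Φ(-0.631) ≈ 0.264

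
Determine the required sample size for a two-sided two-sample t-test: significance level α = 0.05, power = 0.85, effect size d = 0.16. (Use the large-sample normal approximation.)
n = 702 per group

Sample size formula (two-sample t-test, normal approximation):
n = 2 · ((z_{α/2} + z_β) / d)²

z_{α/2} = 1.960 (for α = 0.05, two-sided)
z_β = 1.036 (for power = 0.85)
d = 0.16

n = 2 · ((1.960 + 1.036) / 0.16)²
n = 2 · (18.725)²
n ≈ 701.25
Round up to the next whole number: n = 702 per group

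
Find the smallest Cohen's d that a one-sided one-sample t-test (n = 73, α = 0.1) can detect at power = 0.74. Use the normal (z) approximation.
d ≈ 0.23

Minimum detectable effect (one-sample t-test, normal approximation):
d = (z_α + z_β) / √n
d = (1.282 + 0.643) / √73
d = 1.925 / 8.544
d ≈ 0.23

By Cohen's convention (0.2 small / 0.5 medium / 0.8 large): small effect.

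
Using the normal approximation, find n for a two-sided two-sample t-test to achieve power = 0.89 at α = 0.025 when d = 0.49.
n = 101 per group

Sample size formula (two-sample t-test, normal approximation):
n = 2 · ((z_{α/2} + z_β) / d)²

z_{α/2} = 2.241 (for α = 0.025, two-sided)
z_β = 1.227 (for power = 0.89)
d = 0.49

n = 2 · ((2.241 + 1.227) / 0.49)²
n = 2 · (7.078)²
n ≈ 100.20
Round up to the next whole number: n = 101 per group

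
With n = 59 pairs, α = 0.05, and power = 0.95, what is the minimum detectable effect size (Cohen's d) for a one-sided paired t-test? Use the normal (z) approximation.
d ≈ 0.43

Minimum detectable effect (paired t-test, normal approximation):
d = (z_α + z_β) / √n
d = (1.645 + 1.645) / √59
d = 3.290 / 7.681
d ≈ 0.43

By Cohen's convention (0.2 small / 0.5 medium / 0.8 large): small effect.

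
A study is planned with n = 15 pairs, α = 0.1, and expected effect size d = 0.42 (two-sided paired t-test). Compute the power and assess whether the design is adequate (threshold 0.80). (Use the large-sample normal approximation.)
Power ≈ 0.49; the study is underpowered (power < 0.80)

Power calculation (paired t-test, normal approximation):
z_β = d · √n - z_{α/2}
z_β = 0.42 · √15 - 1.645
z_β = 0.42 · 3.873 - 1.645
z_β = -0.018

Power = Φ(z_β) = Φ(-0.018) ≈ 0.493

Effect size d = 0.42 is small by Cohen's convention (0.2/0.5/0.8).

Threshold: power ≥ 0.80 is conventionally adequate.
Power ≈ 0.49 → the study is underpowered (power < 0.80).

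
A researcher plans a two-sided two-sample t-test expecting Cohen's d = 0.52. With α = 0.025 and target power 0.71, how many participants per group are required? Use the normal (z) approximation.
n = 58 per group

Sample size formula (two-sample t-test, normal approximation):
n = 2 · ((z_{α/2} + z_β) / d)²

z_{α/2} = 2.241 (for α = 0.025, two-sided)
z_β = 0.553 (for power = 0.71)
d = 0.52

n = 2 · ((2.241 + 0.553) / 0.52)²
n = 2 · (5.373)²
n ≈ 57.74
Round up to the next whole number: n = 58 per group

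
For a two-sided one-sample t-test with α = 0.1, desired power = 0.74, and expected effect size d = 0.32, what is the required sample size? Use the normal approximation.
n = 52

Sample size formula (one-sample t-test, normal approximation):
n = ((z_{α/2} + z_β) / d)²

z_{α/2} = 1.645 (for α = 0.1, two-sided)
z_β = 0.643 (for power = 0.74)
d = 0.32

n = ((1.645 + 0.643) / 0.32)²
n = (7.150)²
n ≈ 51.12
Round up to the next whole number: n = 52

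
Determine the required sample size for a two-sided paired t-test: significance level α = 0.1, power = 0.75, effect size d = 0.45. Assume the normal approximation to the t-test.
n = 27 pairs

Sample size formula (paired t-test, normal approximation):
n = ((z_{α/2} + z_β) / d)²

z_{α/2} = 1.645 (for α = 0.1, two-sided)
z_β = 0.674 (for power = 0.75)
d = 0.45

n = ((1.645 + 0.674) / 0.45)²
n = (5.153)²
n ≈ 26.55
Round up to the next whole number: n = 27 pairs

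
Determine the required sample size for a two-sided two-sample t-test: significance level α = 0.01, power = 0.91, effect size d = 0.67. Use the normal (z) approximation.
n = 69 per group

Sample size formula (two-sample t-test, normal approximation):
n = 2 · ((z_{α/2} + z_β) / d)²

z_{α/2} = 2.576 (for α = 0.01, two-sided)
z_β = 1.341 (for power = 0.91)
d = 0.67

n = 2 · ((2.576 + 1.341) / 0.67)²
n = 2 · (5.846)²
n ≈ 68.35
Round up to the next whole number: n = 69 per group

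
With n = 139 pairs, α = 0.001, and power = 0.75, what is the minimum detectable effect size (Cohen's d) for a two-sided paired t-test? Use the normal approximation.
d ≈ 0.34

Minimum detectable effect (paired t-test, normal approximation):
d = (z_{α/2} + z_β) / √n
d = (3.291 + 0.674) / √139
d = 3.965 / 11.790
d ≈ 0.34

By Cohen's convention (0.2 small / 0.5 medium / 0.8 large): small effect.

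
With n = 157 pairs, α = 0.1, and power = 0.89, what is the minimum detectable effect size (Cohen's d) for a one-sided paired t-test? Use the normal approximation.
d ≈ 0.20

Minimum detectable effect (paired t-test, normal approximation):
d = (z_α + z_β) / √n
d = (1.282 + 1.227) / √157
d = 2.508 / 12.530
d ≈ 0.20

By Cohen's convention (0.2 small / 0.5 medium / 0.8 large): small effect.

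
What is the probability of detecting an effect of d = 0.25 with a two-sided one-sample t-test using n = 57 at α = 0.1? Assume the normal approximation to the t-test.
Power ≈ 0.60

Power calculation (one-sample t-test, normal approximation):
z_β = d · √n - z_{α/2}
z_β = 0.25 · √57 - 1.645
z_β = 0.25 · 7.550 - 1.645
z_β = 0.243

Power = Φ(z_β) = Φ(0.243) ≈ 0.596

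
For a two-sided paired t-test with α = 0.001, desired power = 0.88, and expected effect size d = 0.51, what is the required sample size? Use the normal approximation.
n = 77 pairs

Sample size formula (paired t-test, normal approximation):
n = ((z_{α/2} + z_β) / d)²

z_{α/2} = 3.291 (for α = 0.001, two-sided)
z_β = 1.175 (for power = 0.88)
d = 0.51

n = ((3.291 + 1.175) / 0.51)²
n = (8.757)²
n ≈ 76.69
Round up to the next whole number: n = 77 pairs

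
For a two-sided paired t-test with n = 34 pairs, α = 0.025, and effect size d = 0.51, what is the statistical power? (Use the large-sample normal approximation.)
Power ≈ 0.77

Power calculation (paired t-test, normal approximation):
z_β = d · √n - z_{α/2}
z_β = 0.51 · √34 - 2.241
z_β = 0.51 · 5.831 - 2.241
z_β = 0.732

Power = Φ(z_β) = Φ(0.732) ≈ 0.768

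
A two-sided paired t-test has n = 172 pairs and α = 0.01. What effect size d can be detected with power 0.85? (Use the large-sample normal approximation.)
d ≈ 0.28

Minimum detectable effect (paired t-test, normal approximation):
d = (z_{α/2} + z_β) / √n
d = (2.576 + 1.036) / √172
d = 3.612 / 13.115
d ≈ 0.28

By Cohen's convention (0.2 small / 0.5 medium / 0.8 large): small effect.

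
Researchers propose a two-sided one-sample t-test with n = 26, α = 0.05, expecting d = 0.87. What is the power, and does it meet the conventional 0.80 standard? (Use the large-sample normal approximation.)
Power ≈ 0.99; the study is adequately powered (power ≥ 0.80)

Power calculation (one-sample t-test, normal approximation):
z_β = d · √n - z_{α/2}
z_β = 0.87 · √26 - 1.960
z_β = 0.87 · 5.099 - 1.960
z_β = 2.476

Power = Φ(z_β) = Φ(2.476) ≈ 0.993

Effect size d = 0.87 is large by Cohen's convention (0.2/0.5/0.8).

Threshold: power ≥ 0.80 is conventionally adequate.
Power ≈ 0.99 → the study is adequately powered (power ≥ 0.80).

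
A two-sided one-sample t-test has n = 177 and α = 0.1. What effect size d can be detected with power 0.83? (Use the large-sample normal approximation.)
d ≈ 0.20

Minimum detectable effect (one-sample t-test, normal approximation):
d = (z_{α/2} + z_β) / √n
d = (1.645 + 0.954) / √177
d = 2.599 / 13.304
d ≈ 0.20

By Cohen's convention (0.2 small / 0.5 medium / 0.8 large): small effect.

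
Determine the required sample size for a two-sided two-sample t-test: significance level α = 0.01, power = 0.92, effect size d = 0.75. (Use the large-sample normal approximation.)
n = 57 per group

Sample size formula (two-sample t-test, normal approximation):
n = 2 · ((z_{α/2} + z_β) / d)²

z_{α/2} = 2.576 (for α = 0.01, two-sided)
z_β = 1.405 (for power = 0.92)
d = 0.75

n = 2 · ((2.576 + 1.405) / 0.75)²
n = 2 · (5.308)²
n ≈ 56.35
Round up to the next whole number: n = 57 per group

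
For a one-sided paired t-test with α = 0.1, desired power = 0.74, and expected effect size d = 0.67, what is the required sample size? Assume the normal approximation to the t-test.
n = 9 pairs

Sample size formula (paired t-test, normal approximation):
n = ((z_α + z_β) / d)²

z_α = 1.282 (for α = 0.1, one-sided)
z_β = 0.643 (for power = 0.74)
d = 0.67

n = ((1.282 + 0.643) / 0.67)²
n = (2.873)²
n ≈ 8.25
Round up to the next whole number: n = 9 pairs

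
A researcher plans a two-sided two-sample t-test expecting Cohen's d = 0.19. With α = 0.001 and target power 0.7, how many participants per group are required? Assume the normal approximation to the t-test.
n = 807 per group

Sample size formula (two-sample t-test, normal approximation):
n = 2 · ((z_{α/2} + z_β) / d)²

z_{α/2} = 3.291 (for α = 0.001, two-sided)
z_β = 0.524 (for power = 0.7)
d = 0.19

n = 2 · ((3.291 + 0.524) / 0.19)²
n = 2 · (20.079)²
n ≈ 806.33
Round up to the next whole number: n = 807 per group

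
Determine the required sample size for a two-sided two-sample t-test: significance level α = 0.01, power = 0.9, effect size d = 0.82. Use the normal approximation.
n = 45 per group

Sample size formula (two-sample t-test, normal approximation):
n = 2 · ((z_{α/2} + z_β) / d)²

z_{α/2} = 2.576 (for α = 0.01, two-sided)
z_β = 1.282 (for power = 0.9)
d = 0.82

n = 2 · ((2.576 + 1.282) / 0.82)²
n = 2 · (4.705)²
n ≈ 44.27
Round up to the next whole number: n = 45 per group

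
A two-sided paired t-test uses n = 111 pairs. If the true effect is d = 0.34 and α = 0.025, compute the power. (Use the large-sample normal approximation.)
Power ≈ 0.91

Power calculation (paired t-test, normal approximation):
z_β = d · √n - z_{α/2}
z_β = 0.34 · √111 - 2.241
z_β = 0.34 · 10.536 - 2.241
z_β = 1.341

Power = Φ(z_β) = Φ(1.341) ≈ 0.910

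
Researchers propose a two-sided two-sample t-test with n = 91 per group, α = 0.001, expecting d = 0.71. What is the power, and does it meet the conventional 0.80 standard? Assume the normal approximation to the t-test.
Power ≈ 0.93; the study is adequately powered (power ≥ 0.80)

Power calculation (two-sample t-test, normal approximation):
z_β = d · √(n/2) - z_{α/2}
z_β = 0.71 · √(91/2) - 3.291
z_β = 0.71 · 6.745 - 3.291
z_β = 1.499

Power = Φ(z_β) = Φ(1.499) ≈ 0.933

Effect size d = 0.71 is medium by Cohen's convention (0.2/0.5/0.8).

Threshold: power ≥ 0.80 is conventionally adequate.
Power ≈ 0.93 → the study is adequately powered (power ≥ 0.80).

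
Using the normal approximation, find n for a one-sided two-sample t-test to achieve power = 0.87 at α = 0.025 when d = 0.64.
n = 47 per group

Sample size formula (two-sample t-test, normal approximation):
n = 2 · ((z_α + z_β) / d)²

z_α = 1.960 (for α = 0.025, one-sided)
z_β = 1.126 (for power = 0.87)
d = 0.64

n = 2 · ((1.960 + 1.126) / 0.64)²
n = 2 · (4.822)²
n ≈ 46.50
Round up to the next whole number: n = 47 per group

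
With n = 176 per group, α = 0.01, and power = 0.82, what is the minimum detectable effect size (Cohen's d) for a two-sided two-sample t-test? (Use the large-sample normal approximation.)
d ≈ 0.37

Minimum detectable effect (two-sample t-test, normal approximation):
d = (z_{α/2} + z_β) / √(n/2)
d = (2.576 + 0.915) / √(176/2)
d = 3.491 / 9.381
d ≈ 0.37

By Cohen's convention (0.2 small / 0.5 medium / 0.8 large): small effect.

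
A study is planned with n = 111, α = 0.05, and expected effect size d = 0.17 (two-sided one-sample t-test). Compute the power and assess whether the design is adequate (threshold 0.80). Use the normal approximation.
Power ≈ 0.43; the study is underpowered (power < 0.80)

Power calculation (one-sample t-test, normal approximation):
z_β = d · √n - z_{α/2}
z_β = 0.17 · √111 - 1.960
z_β = 0.17 · 10.536 - 1.960
z_β = -0.169

Power = Φ(z_β) = Φ(-0.169) ≈ 0.433

Effect size d = 0.17 is very small by Cohen's convention (0.2/0.5/0.8).

Threshold: power ≥ 0.80 is conventionally adequate.
Power ≈ 0.43 → the study is underpowered (power < 0.80).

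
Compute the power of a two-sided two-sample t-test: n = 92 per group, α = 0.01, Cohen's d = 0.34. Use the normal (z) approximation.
Power ≈ 0.39

Power calculation (two-sample t-test, normal approximation):
z_β = d · √(n/2) - z_{α/2}
z_β = 0.34 · √(92/2) - 2.576
z_β = 0.34 · 6.782 - 2.576
z_β = -0.270

Power = Φ(z_β) = Φ(-0.270) ≈ 0.394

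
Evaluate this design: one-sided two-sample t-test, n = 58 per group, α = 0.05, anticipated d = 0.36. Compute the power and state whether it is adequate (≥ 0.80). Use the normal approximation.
Power ≈ 0.62; the study is underpowered (power < 0.80)

Power calculation (two-sample t-test, normal approximation):
z_β = d · √(n/2) - z_α
z_β = 0.36 · √(58/2) - 1.645
z_β = 0.36 · 5.385 - 1.645
z_β = 0.294

Power = Φ(z_β) = Φ(0.294) ≈ 0.616

Effect size d = 0.36 is small by Cohen's convention (0.2/0.5/0.8).

Threshold: power ≥ 0.80 is conventionally adequate.
Power ≈ 0.62 → the study is underpowered (power < 0.80).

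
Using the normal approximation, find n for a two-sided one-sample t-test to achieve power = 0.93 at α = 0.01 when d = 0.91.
n = 20

Sample size formula (one-sample t-test, normal approximation):
n = ((z_{α/2} + z_β) / d)²

z_{α/2} = 2.576 (for α = 0.01, two-sided)
z_β = 1.476 (for power = 0.93)
d = 0.91

n = ((2.576 + 1.476) / 0.91)²
n = (4.453)²
n ≈ 19.83
Round up to the next whole number: n = 20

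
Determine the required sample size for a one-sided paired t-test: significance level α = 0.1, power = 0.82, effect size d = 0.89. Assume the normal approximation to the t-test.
n = 7 pairs

Sample size formula (paired t-test, normal approximation):
n = ((z_α + z_β) / d)²

z_α = 1.282 (for α = 0.1, one-sided)
z_β = 0.915 (for power = 0.82)
d = 0.89

n = ((1.282 + 0.915) / 0.89)²
n = (2.469)²
n ≈ 6.10
Round up to the next whole number: n = 7 pairs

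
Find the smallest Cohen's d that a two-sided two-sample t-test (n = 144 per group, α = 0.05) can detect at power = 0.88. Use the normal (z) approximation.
d ≈ 0.37

Minimum detectable effect (two-sample t-test, normal approximation):
d = (z_{α/2} + z_β) / √(n/2)
d = (1.960 + 1.175) / √(144/2)
d = 3.135 / 8.485
d ≈ 0.37

By Cohen's convention (0.2 small / 0.5 medium / 0.8 large): small effect.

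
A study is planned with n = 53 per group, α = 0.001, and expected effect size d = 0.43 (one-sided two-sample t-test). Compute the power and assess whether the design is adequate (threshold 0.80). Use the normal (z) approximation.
Power ≈ 0.19; the study is underpowered (power < 0.80)

Power calculation (two-sample t-test, normal approximation):
z_β = d · √(n/2) - z_α
z_β = 0.43 · √(53/2) - 3.090
z_β = 0.43 · 5.148 - 3.090
z_β = -0.877

Power = Φ(z_β) = Φ(-0.877) ≈ 0.190

Effect size d = 0.43 is small by Cohen's convention (0.2/0.5/0.8).

Threshold: power ≥ 0.80 is conventionally adequate.
Power ≈ 0.19 → the study is underpowered (power < 0.80).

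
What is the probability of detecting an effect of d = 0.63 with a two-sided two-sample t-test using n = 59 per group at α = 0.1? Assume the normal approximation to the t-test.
Power ≈ 0.96

Power calculation (two-sample t-test, normal approximation):
z_β = d · √(n/2) - z_{α/2}
z_β = 0.63 · √(59/2) - 1.645
z_β = 0.63 · 5.431 - 1.645
z_β = 1.777

Power = Φ(z_β) = Φ(1.777) ≈ 0.962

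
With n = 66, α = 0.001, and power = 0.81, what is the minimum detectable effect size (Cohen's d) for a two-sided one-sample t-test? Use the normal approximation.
d ≈ 0.51

Minimum detectable effect (one-sample t-test, normal approximation):
d = (z_{α/2} + z_β) / √n
d = (3.291 + 0.878) / √66
d = 4.168 / 8.124
d ≈ 0.51

By Cohen's convention (0.2 small / 0.5 medium / 0.8 large): medium effect.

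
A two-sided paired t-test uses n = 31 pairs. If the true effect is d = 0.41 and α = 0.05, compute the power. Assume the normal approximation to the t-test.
Power ≈ 0.63

Power calculation (paired t-test, normal approximation):
z_β = d · √n - z_{α/2}
z_β = 0.41 · √31 - 1.960
z_β = 0.41 · 5.568 - 1.960
z_β = 0.323

Power = Φ(z_β) = Φ(0.323) ≈ 0.627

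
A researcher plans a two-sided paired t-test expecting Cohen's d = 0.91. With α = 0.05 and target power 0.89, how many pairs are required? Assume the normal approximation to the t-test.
n = 13 pairs

Sample size formula (paired t-test, normal approximation):
n = ((z_{α/2} + z_β) / d)²

z_{α/2} = 1.960 (for α = 0.05, two-sided)
z_β = 1.227 (for power = 0.89)
d = 0.91

n = ((1.960 + 1.227) / 0.91)²
n = (3.502)²
n ≈ 12.26
Round up to the next whole number: n = 13 pairs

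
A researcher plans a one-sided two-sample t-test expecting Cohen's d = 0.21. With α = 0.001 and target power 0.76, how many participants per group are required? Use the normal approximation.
n = 654 per group

Sample size formula (two-sample t-test, normal approximation):
n = 2 · ((z_α + z_β) / d)²

z_α = 3.090 (for α = 0.001, one-sided)
z_β = 0.706 (for power = 0.76)
d = 0.21

n = 2 · ((3.090 + 0.706) / 0.21)²
n = 2 · (18.076)²
n ≈ 653.48
Round up to the next whole number: n = 654 per group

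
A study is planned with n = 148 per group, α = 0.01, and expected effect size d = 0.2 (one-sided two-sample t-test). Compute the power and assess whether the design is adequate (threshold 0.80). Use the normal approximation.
Power ≈ 0.27; the study is underpowered (power < 0.80)

Power calculation (two-sample t-test, normal approximation):
z_β = d · √(n/2) - z_α
z_β = 0.2 · √(148/2) - 2.326
z_β = 0.2 · 8.602 - 2.326
z_β = -0.606

Power = Φ(z_β) = Φ(-0.606) ≈ 0.272

Effect size d = 0.2 is small by Cohen's convention (0.2/0.5/0.8).

Threshold: power ≥ 0.80 is conventionally adequate.
Power ≈ 0.27 → the study is underpowered (power < 0.80).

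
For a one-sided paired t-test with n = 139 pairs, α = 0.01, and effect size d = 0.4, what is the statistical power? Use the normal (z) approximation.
Power ≈ 0.99

Power calculation (paired t-test, normal approximation):
z_β = d · √n - z_α
z_β = 0.4 · √139 - 2.326
z_β = 0.4 · 11.790 - 2.326
z_β = 2.390

Power = Φ(z_β) = Φ(2.390) ≈ 0.992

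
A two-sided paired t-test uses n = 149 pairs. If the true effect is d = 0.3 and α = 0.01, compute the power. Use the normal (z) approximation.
Power ≈ 0.86

Power calculation (paired t-test, normal approximation):
z_β = d · √n - z_{α/2}
z_β = 0.3 · √149 - 2.576
z_β = 0.3 · 12.207 - 2.576
z_β = 1.086

Power = Φ(z_β) = Φ(1.086) ≈ 0.861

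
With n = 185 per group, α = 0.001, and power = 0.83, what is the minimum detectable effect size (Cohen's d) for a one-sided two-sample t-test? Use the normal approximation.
d ≈ 0.42

Minimum detectable effect (two-sample t-test, normal approximation):
d = (z_α + z_β) / √(n/2)
d = (3.090 + 0.954) / √(185/2)
d = 4.044 / 9.618
d ≈ 0.42

By Cohen's convention (0.2 small / 0.5 medium / 0.8 large): small effect.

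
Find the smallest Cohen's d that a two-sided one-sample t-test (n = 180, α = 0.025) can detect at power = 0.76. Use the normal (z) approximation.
d ≈ 0.22

Minimum detectable effect (one-sample t-test, normal approximation):
d = (z_{α/2} + z_β) / √n
d = (2.241 + 0.706) / √180
d = 2.948 / 13.416
d ≈ 0.22

By Cohen's convention (0.2 small / 0.5 medium / 0.8 large): small effect.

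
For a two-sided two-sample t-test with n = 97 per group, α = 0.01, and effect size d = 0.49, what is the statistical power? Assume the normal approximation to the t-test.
Power ≈ 0.80

Power calculation (two-sample t-test, normal approximation):
z_β = d · √(n/2) - z_{α/2}
z_β = 0.49 · √(97/2) - 2.576
z_β = 0.49 · 6.964 - 2.576
z_β = 0.837

Power = Φ(z_β) = Φ(0.837) ≈ 0.799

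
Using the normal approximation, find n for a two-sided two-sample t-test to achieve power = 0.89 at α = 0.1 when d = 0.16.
n = 645 per group

Sample size formula (two-sample t-test, normal approximation):
n = 2 · ((z_{α/2} + z_β) / d)²

z_{α/2} = 1.645 (for α = 0.1, two-sided)
z_β = 1.227 (for power = 0.89)
d = 0.16

n = 2 · ((1.645 + 1.227) / 0.16)²
n = 2 · (17.950)²
n ≈ 644.40
Round up to the next whole number: n = 645 per group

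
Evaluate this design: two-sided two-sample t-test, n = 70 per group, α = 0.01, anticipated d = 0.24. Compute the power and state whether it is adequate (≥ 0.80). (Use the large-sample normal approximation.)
Power ≈ 0.12; the study is underpowered (power < 0.80)

Power calculation (two-sample t-test, normal approximation):
z_β = d · √(n/2) - z_{α/2}
z_β = 0.24 · √(70/2) - 2.576
z_β = 0.24 · 5.916 - 2.576
z_β = -1.156

Power = Φ(z_β) = Φ(-1.156) ≈ 0.124

Effect size d = 0.24 is small by Cohen's convention (0.2/0.5/0.8).

Threshold: power ≥ 0.80 is conventionally adequate.
Power ≈ 0.12 → the study is underpowered (power < 0.80).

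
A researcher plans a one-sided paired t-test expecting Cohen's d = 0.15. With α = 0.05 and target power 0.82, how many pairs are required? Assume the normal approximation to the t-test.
n = 292 pairs

Sample size formula (paired t-test, normal approximation):
n = ((z_α + z_β) / d)²

z_α = 1.645 (for α = 0.05, one-sided)
z_β = 0.915 (for power = 0.82)
d = 0.15

n = ((1.645 + 0.915) / 0.15)²
n = (17.067)²
n ≈ 291.28
Round up to the next whole number: n = 292 pairs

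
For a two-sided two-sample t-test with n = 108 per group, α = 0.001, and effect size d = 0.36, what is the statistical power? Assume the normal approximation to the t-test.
Power ≈ 0.26

Power calculation (two-sample t-test, normal approximation):
z_β = d · √(n/2) - z_{α/2}
z_β = 0.36 · √(108/2) - 3.291
z_β = 0.36 · 7.348 - 3.291
z_β = -0.645

Power = Φ(z_β) = Φ(-0.645) ≈ 0.259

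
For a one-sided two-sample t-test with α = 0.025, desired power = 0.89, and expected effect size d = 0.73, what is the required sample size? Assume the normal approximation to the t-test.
n = 39 per group

Sample size formula (two-sample t-test, normal approximation):
n = 2 · ((z_α + z_β) / d)²

z_α = 1.960 (for α = 0.025, one-sided)
z_β = 1.227 (for power = 0.89)
d = 0.73

n = 2 · ((1.960 + 1.227) / 0.73)²
n = 2 · (4.366)²
n ≈ 38.12
Round up to the next whole number: n = 39 per group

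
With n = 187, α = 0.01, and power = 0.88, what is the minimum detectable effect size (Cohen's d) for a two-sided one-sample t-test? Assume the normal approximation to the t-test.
d ≈ 0.27

Minimum detectable effect (one-sample t-test, normal approximation):
d = (z_{α/2} + z_β) / √n
d = (2.576 + 1.175) / √187
d = 3.751 / 13.675
d ≈ 0.27

By Cohen's convention (0.2 small / 0.5 medium / 0.8 large): small effect.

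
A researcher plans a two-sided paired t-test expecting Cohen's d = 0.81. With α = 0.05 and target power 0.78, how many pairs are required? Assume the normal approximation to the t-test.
n = 12 pairs

Sample size formula (paired t-test, normal approximation):
n = ((z_{α/2} + z_β) / d)²

z_{α/2} = 1.960 (for α = 0.05, two-sided)
z_β = 0.772 (for power = 0.78)
d = 0.81

n = ((1.960 + 0.772) / 0.81)²
n = (3.373)²
n ≈ 11.38
Round up to the next whole number: n = 12 pairs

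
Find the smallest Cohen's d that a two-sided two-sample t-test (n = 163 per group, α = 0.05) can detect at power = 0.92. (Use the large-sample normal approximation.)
d ≈ 0.37

Minimum detectable effect (two-sample t-test, normal approximation):
d = (z_{α/2} + z_β) / √(n/2)
d = (1.960 + 1.405) / √(163/2)
d = 3.365 / 9.028
d ≈ 0.37

By Cohen's convention (0.2 small / 0.5 medium / 0.8 large): small effect.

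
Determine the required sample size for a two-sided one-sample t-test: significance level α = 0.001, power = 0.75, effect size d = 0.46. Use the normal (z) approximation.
n = 75

Sample size formula (one-sample t-test, normal approximation):
n = ((z_{α/2} + z_β) / d)²

z_{α/2} = 3.291 (for α = 0.001, two-sided)
z_β = 0.674 (for power = 0.75)
d = 0.46

n = ((3.291 + 0.674) / 0.46)²
n = (8.620)²
n ≈ 74.30
Round up to the next whole number: n = 75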